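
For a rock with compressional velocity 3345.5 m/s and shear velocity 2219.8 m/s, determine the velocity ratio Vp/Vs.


Vp/Vs = 3345.5 / 2219.8
= 1.5071

1.5071


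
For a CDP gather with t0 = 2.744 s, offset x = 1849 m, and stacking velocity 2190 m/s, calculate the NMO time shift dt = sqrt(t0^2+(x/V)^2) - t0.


x/Vnmo = 1849/2190 = 0.844292
(x/Vnmo)^2 = 0.712829
t0^2 = 7.529536
sqrt(7.529536 + 0.712829) = 2.870952
dt = 2.870952 - 2.744 = 0.126952

0.126952


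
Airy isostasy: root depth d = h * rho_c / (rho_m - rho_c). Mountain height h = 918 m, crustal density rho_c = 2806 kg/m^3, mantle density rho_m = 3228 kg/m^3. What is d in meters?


rho_m - rho_c = 3228 - 2806 = 422
d = 918 * 2806 / 422
= 2575908 / 422
= 6104.05 m

6104.05


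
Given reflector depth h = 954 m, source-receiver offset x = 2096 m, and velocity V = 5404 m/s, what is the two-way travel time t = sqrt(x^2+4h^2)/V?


x^2 + 4h^2 = 2096^2 + 4*954^2 = 4393216 + 3640464 = 8033680
sqrt(8033680) = 2834.3747
t = 2834.3747 / 5404 = 0.5245 s

0.5245


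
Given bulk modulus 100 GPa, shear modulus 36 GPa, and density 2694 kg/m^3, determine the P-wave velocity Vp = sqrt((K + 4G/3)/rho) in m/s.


First compute the effective modulus:
K + 4G/3 = 100e9 + 4*36e9/3 = 148000000000.0 Pa
Then divide by density:
148000000000.0 / 2694 = 54936896.8077 Pa/(kg/m^3)
Take the square root:
Vp = sqrt(54936896.8077) = 7411.94 m/s

7411.94


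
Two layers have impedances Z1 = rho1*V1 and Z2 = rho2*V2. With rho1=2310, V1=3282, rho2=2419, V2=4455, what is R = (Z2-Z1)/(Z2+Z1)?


Z1 = 2310 * 3282 = 7581420
Z2 = 2419 * 4455 = 10776645
R = (10776645 - 7581420) / (10776645 + 7581420) = 3195225 / 18358065 = 0.1741

0.1741


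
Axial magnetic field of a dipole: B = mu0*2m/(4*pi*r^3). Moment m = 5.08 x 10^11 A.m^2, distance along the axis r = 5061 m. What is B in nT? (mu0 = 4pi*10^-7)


m = 5.08 x 10^11 = 508000000000 A.m^2
2m = 1016000000000 A.m^2
r^3 = 5061^3 = 129631041981
B = (4pi*10^-7) * 1016000000000 / (4*pi * 129631041981) * 1e9
= 1276743.254419 / 1628991716658.8 * 1e9
= 783.7629 nT

783.7629


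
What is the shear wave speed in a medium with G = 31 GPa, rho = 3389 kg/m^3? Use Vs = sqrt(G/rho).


Convert G to Pa: G = 31e9 Pa
Compute G/rho = 31e9 / 3389 = 9147241.0741
Vs = sqrt(9147241.0741) = 3024.44 m/s

3024.44


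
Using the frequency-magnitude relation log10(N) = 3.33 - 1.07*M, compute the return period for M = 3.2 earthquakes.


log10(N) = 3.33 - 1.07*3.2 = -0.094
N = 10^-0.094 = 0.805378
T = 1/N = 1/0.805378 = 1.2417 years

1.2417


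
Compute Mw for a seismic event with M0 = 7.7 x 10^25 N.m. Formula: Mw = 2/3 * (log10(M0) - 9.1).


log10(M0) = log10(7.7 x 10^25) = 25.8865
Mw = 2/3 * (25.8865 - 9.1)
= 2/3 * 16.7865
= 11.19

11.19


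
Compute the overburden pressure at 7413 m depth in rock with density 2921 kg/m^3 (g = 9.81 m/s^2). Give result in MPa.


P = rho * g * z / 1e6
= 2921 * 9.81 * 7413 / 1e6
= 212419589.13 / 1e6
= 212.4196 MPa

212.4196


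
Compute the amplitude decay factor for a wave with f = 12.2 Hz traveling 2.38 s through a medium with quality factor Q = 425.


pi*f*t/Q = pi*12.2*2.38/425 = 0.214634
A/A0 = exp(-0.214634) = 0.806837

0.806837


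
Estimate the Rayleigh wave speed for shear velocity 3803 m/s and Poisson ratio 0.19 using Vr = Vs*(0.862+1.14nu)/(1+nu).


Numerator factor = 0.862 + 1.14*0.19 = 1.0786
Denominator = 1 + 0.19 = 1.19
Vr = 3803 * 1.0786 / 1.19 = 3446.99 m/s

3446.99


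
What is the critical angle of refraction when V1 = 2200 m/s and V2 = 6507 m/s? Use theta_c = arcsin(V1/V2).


V1/V2 = 2200/6507 = 0.338097
theta_c = arcsin(0.338097) = 19.761 degrees

19.761


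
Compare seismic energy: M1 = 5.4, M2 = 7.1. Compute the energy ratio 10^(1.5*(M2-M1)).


M2 - M1 = 7.1 - 5.4 = 1.7
1.5 * 1.7 = 2.55
ratio = 10^2.55 = 354.81

354.81


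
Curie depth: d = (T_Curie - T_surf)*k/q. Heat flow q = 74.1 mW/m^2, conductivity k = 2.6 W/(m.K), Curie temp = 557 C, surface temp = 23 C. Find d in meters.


T_Curie - T_surf = 557 - 23 = 534 C
Convert q to W/m^2: 74.1 mW/m^2 = 0.0741 W/m^2
d = 534 * 2.6 / 0.0741 = 18736.84 m

18736.84


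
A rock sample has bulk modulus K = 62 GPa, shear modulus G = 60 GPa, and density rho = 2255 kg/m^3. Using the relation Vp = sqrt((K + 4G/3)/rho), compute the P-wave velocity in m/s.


First compute the effective modulus:
K + 4G/3 = 62e9 + 4*60e9/3 = 142000000000.0 Pa
Then divide by density:
142000000000.0 / 2255 = 62971175.1663 Pa/(kg/m^3)
Take the square root:
Vp = sqrt(62971175.1663) = 7935.44 m/s

7935.44


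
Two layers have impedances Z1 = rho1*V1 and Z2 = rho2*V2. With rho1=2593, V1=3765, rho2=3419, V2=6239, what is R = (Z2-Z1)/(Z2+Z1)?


Z1 = 2593 * 3765 = 9762645
Z2 = 3419 * 6239 = 21331141
R = (21331141 - 9762645) / (21331141 + 9762645) = 11568496 / 31093786 = 0.3721

0.3721


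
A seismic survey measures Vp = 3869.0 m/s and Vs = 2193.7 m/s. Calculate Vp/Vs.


Vp/Vs = 3869.0 / 2193.7
= 1.7637

1.7637


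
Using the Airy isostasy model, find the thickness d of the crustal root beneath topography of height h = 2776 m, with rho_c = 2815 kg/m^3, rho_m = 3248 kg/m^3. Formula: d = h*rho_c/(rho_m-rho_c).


rho_m - rho_c = 3248 - 2815 = 433
d = 2776 * 2815 / 433
= 7814440 / 433
= 18047.21 m

18047.21


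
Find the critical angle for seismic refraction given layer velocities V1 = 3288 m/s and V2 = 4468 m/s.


V1/V2 = 3288/4468 = 0.7359
theta_c = arcsin(0.7359) = 47.3833 degrees

47.3833


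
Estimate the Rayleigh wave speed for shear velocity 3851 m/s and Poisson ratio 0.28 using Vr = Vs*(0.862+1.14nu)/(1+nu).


Numerator factor = 0.862 + 1.14*0.28 = 1.1812
Denominator = 1 + 0.28 = 1.28
Vr = 3851 * 1.1812 / 1.28 = 3553.75 m/s

3553.75


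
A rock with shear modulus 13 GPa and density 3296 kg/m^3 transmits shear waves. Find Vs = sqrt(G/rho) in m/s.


Convert G to Pa: G = 13e9 Pa
Compute G/rho = 13e9 / 3296 = 3944174.7573
Vs = sqrt(3944174.7573) = 1985.99 m/s

1985.99


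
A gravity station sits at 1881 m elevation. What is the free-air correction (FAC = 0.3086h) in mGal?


FAC = 0.3086 * h
= 0.3086 * 1881
= 580.4766 mGal

580.4766


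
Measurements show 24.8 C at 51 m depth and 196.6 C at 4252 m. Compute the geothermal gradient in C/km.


dT = 196.6 - 24.8 = 171.8 C
dz = 4252 - 51 = 4201 m
gradient = dT/dz * 1000 = 171.8/4201 * 1000 = 40.895 C/km

40.895


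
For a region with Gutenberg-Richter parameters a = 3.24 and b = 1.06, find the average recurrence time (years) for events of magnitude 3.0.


log10(N) = 3.24 - 1.06*3.0 = 0.06
N = 10^0.06 = 1.148154
T = 1/N = 1/1.148154 = 0.871 years

0.871


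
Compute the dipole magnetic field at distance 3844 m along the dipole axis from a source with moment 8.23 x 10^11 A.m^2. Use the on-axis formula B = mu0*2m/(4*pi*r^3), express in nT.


m = 8.23 x 10^11 = 823000000000 A.m^2
2m = 1646000000000 A.m^2
r^3 = 3844^3 = 56800235584
B = (4pi*10^-7) * 1646000000000 / (4*pi * 56800235584) * 1e9
= 2068424.603124 / 713772811331.46 * 1e9
= 2897.8753 nT

2897.8753


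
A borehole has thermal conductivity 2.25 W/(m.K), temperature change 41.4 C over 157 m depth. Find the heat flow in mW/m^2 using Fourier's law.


q = k * dT / dz * 1000
= 2.25 * 41.4 / 157 * 1000
= 0.593312 * 1000
= 593.3121 mW/m^2

593.3121


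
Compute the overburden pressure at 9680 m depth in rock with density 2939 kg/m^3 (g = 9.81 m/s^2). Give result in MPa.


P = rho * g * z / 1e6
= 2939 * 9.81 * 9680 / 1e6
= 279089791.2 / 1e6
= 279.0898 MPa

279.0898


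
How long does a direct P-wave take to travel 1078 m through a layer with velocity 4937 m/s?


t = x / V
= 1078 / 4937
= 0.2184 s

0.2184


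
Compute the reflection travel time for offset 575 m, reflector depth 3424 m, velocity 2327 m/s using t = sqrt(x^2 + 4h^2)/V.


x^2 + 4h^2 = 575^2 + 4*3424^2 = 330625 + 46895104 = 47225729
sqrt(47225729) = 6872.0979
t = 6872.0979 / 2327 = 2.9532 s

2.9532


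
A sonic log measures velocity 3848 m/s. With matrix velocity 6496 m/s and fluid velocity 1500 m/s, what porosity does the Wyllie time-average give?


1/V - 1/Vm = 1/3848 - 1/6496 = 0.00010593
1/Vf - 1/Vm = 1/1500 - 1/6496 = 0.00051273
phi = 0.00010593 / 0.00051273 = 0.2066

0.2066


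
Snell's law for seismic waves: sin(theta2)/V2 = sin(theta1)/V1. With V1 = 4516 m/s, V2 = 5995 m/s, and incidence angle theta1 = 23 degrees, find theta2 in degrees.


sin(theta1) = sin(23 deg) = 0.390731
sin(theta2) = V2/V1 * sin(theta1) = 5995/4516 * 0.390731 = 0.518696
theta2 = arcsin(0.518696) = 31.2449 degrees

31.2449


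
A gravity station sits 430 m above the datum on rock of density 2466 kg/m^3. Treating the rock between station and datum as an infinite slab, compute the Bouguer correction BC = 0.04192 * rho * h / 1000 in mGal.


BC = 0.04192 * rho * h / 1000
= 0.04192 * 2466 * 430 / 1000
= 44.4511 mGal

44.4511


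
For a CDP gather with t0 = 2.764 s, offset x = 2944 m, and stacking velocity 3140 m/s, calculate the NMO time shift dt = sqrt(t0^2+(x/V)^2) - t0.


x/Vnmo = 2944/3140 = 0.93758
(x/Vnmo)^2 = 0.879056
t0^2 = 7.639696
sqrt(7.639696 + 0.879056) = 2.91869
dt = 2.91869 - 2.764 = 0.15469

0.15469


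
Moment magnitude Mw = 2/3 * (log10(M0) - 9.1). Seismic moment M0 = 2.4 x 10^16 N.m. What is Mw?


log10(M0) = log10(2.4 x 10^16) = 16.3802
Mw = 2/3 * (16.3802 - 9.1)
= 2/3 * 7.2802
= 4.85

4.85


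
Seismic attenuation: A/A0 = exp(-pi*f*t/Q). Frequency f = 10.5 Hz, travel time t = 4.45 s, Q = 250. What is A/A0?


pi*f*t/Q = pi*10.5*4.45/250 = 0.587164
A/A0 = exp(-0.587164) = 0.555902

0.555902


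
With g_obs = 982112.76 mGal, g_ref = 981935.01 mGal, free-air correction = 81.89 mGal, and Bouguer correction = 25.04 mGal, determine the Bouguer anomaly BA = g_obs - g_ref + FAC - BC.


BA = g_obs - g_ref + FAC - BC
= 982112.76 - 981935.01 + 81.89 - 25.04
= 234.6 mGal

234.6


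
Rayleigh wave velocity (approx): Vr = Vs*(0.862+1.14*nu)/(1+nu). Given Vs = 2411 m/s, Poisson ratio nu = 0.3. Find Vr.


Numerator factor = 0.862 + 1.14*0.3 = 1.204
Denominator = 1 + 0.3 = 1.3
Vr = 2411 * 1.204 / 1.3 = 2232.96 m/s

2232.96


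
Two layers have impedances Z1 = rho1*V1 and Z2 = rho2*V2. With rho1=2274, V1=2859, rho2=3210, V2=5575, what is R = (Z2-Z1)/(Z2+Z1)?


Z1 = 2274 * 2859 = 6501366
Z2 = 3210 * 5575 = 17895750
R = (17895750 - 6501366) / (17895750 + 6501366) = 11394384 / 24397116 = 0.467

0.467


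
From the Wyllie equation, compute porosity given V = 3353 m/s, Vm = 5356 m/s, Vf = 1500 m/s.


1/V - 1/Vm = 1/3353 - 1/5356 = 0.00011153
1/Vf - 1/Vm = 1/1500 - 1/5356 = 0.00047996
phi = 0.00011153 / 0.00047996 = 0.2324

0.2324


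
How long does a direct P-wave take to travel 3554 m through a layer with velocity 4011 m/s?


t = x / V
= 3554 / 4011
= 0.8861 s

0.8861


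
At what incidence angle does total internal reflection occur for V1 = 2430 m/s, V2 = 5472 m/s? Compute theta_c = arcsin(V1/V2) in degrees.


V1/V2 = 2430/5472 = 0.444079
theta_c = arcsin(0.444079) = 26.3644 degrees

26.3644


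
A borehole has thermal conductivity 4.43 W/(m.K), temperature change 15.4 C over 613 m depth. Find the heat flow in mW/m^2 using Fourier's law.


q = k * dT / dz * 1000
= 4.43 * 15.4 / 613 * 1000
= 0.111292 * 1000
= 111.292 mW/m^2

111.292


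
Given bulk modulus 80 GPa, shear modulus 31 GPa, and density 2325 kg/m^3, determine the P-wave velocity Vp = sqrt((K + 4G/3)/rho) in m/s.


First compute the effective modulus:
K + 4G/3 = 80e9 + 4*31e9/3 = 121333333333.33 Pa
Then divide by density:
121333333333.33 / 2325 = 52186379.9283 Pa/(kg/m^3)
Take the square root:
Vp = sqrt(52186379.9283) = 7224.01 m/s

7224.01


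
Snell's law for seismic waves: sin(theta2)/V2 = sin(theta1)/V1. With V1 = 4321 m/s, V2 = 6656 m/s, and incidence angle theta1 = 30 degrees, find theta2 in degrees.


sin(theta1) = sin(30 deg) = 0.5
sin(theta2) = V2/V1 * sin(theta1) = 6656/4321 * 0.5 = 0.770192
theta2 = arcsin(0.770192) = 50.3711 degrees

50.3711


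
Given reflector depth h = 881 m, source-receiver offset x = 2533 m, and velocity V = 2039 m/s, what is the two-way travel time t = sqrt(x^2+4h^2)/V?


x^2 + 4h^2 = 2533^2 + 4*881^2 = 6416089 + 3104644 = 9520733
sqrt(9520733) = 3085.5685
t = 3085.5685 / 2039 = 1.5133 s

1.5133


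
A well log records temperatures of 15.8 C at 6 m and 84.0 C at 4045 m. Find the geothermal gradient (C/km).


dT = 84.0 - 15.8 = 68.2 C
dz = 4045 - 6 = 4039 m
gradient = dT/dz * 1000 = 68.2/4039 * 1000 = 16.8854 C/km

16.8854


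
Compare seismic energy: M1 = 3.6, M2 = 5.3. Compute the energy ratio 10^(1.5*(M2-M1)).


M2 - M1 = 5.3 - 3.6 = 1.7
1.5 * 1.7 = 2.55
ratio = 10^2.55 = 354.81

354.81


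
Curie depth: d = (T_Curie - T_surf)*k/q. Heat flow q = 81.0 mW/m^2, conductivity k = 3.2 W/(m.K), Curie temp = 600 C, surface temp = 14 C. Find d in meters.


T_Curie - T_surf = 600 - 14 = 586 C
Convert q to W/m^2: 81.0 mW/m^2 = 0.081 W/m^2
d = 586 * 3.2 / 0.081 = 23150.62 m

23150.62


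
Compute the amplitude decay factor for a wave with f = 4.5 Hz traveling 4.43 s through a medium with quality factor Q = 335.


pi*f*t/Q = pi*4.5*4.43/335 = 0.186948
A/A0 = exp(-0.186948) = 0.829487

0.829487


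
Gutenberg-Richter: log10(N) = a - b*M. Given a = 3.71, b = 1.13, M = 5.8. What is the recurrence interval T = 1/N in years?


log10(N) = 3.71 - 1.13*5.8 = -2.844
N = 10^-2.844 = 0.001432
T = 1/N = 1/0.001432 = 698.2324 years

698.2324


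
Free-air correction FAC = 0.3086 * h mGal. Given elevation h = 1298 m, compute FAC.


FAC = 0.3086 * h
= 0.3086 * 1298
= 400.5628 mGal

400.5628


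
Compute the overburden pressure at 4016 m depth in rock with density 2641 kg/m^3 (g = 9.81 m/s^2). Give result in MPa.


P = rho * g * z / 1e6
= 2641 * 9.81 * 4016 / 1e6
= 104047371.36 / 1e6
= 104.0474 MPa

104.0474


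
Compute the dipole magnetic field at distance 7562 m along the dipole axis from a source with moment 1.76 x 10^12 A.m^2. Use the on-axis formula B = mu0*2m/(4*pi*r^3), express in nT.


m = 1.76 x 10^12 = 1760000000000 A.m^2
2m = 3520000000000 A.m^2
r^3 = 7562^3 = 432424228328
B = (4pi*10^-7) * 3520000000000 / (4*pi * 432424228328) * 1e9
= 4423362.456254 / 5434003115797.92 * 1e9
= 814.0154 nT

814.0154


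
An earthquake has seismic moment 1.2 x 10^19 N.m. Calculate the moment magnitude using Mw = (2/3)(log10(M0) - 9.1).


log10(M0) = log10(1.2 x 10^19) = 19.0792
Mw = 2/3 * (19.0792 - 9.1)
= 2/3 * 9.9792
= 6.65

6.65


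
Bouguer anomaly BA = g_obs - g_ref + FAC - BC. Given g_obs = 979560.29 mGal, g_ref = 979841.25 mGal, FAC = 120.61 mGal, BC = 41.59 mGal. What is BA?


BA = g_obs - g_ref + FAC - BC
= 979560.29 - 979841.25 + 120.61 - 41.59
= -201.94 mGal

-201.94


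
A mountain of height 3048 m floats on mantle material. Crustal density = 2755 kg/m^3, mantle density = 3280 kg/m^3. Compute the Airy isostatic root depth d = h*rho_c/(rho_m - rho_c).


rho_m - rho_c = 3280 - 2755 = 525
d = 3048 * 2755 / 525
= 8397240 / 525
= 15994.74 m

15994.74


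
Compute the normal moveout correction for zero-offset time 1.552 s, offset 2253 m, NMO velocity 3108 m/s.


x/Vnmo = 2253/3108 = 0.724903
(x/Vnmo)^2 = 0.525485
t0^2 = 2.408704
sqrt(2.408704 + 0.525485) = 1.712947
dt = 1.712947 - 1.552 = 0.160947

0.160947


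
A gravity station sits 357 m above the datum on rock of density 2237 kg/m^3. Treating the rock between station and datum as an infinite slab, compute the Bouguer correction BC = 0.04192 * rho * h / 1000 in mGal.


BC = 0.04192 * rho * h / 1000
= 0.04192 * 2237 * 357 / 1000
= 33.4777 mGal

33.4777


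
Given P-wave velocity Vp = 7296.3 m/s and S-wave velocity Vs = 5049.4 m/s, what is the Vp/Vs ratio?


Vp/Vs = 7296.3 / 5049.4
= 1.445

1.445


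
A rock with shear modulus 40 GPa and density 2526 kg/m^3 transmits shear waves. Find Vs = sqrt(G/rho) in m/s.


Convert G to Pa: G = 40e9 Pa
Compute G/rho = 40e9 / 2526 = 15835312.7474
Vs = sqrt(15835312.7474) = 3979.36 m/s

3979.36


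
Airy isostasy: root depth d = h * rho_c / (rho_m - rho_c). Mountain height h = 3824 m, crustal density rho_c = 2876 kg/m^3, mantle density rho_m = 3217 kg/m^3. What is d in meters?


rho_m - rho_c = 3217 - 2876 = 341
d = 3824 * 2876 / 341
= 10997824 / 341
= 32251.68 m

32251.68


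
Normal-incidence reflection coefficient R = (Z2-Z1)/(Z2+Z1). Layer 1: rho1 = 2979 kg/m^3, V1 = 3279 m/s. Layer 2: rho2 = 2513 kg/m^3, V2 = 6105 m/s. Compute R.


Z1 = 2979 * 3279 = 9768141
Z2 = 2513 * 6105 = 15341865
R = (15341865 - 9768141) / (15341865 + 9768141) = 5573724 / 25110006 = 0.222

0.222


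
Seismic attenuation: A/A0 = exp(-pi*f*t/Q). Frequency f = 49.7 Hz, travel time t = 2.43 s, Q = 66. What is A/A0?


pi*f*t/Q = pi*49.7*2.43/66 = 5.748686
A/A0 = exp(-5.748686) = 0.003187

0.003187


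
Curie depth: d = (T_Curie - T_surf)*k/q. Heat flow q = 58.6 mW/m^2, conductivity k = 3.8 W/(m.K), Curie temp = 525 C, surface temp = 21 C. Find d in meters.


T_Curie - T_surf = 525 - 21 = 504 C
Convert q to W/m^2: 58.6 mW/m^2 = 0.0586 W/m^2
d = 504 * 3.8 / 0.0586 = 32682.59 m

32682.59


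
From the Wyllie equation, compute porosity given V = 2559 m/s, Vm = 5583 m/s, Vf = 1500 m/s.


1/V - 1/Vm = 1/2559 - 1/5583 = 0.00021166
1/Vf - 1/Vm = 1/1500 - 1/5583 = 0.00048755
phi = 0.00021166 / 0.00048755 = 0.4341

0.4341


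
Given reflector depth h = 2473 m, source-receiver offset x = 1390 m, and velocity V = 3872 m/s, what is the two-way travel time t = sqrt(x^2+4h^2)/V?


x^2 + 4h^2 = 1390^2 + 4*2473^2 = 1932100 + 24462916 = 26395016
sqrt(26395016) = 5137.608
t = 5137.608 / 3872 = 1.3269 s

1.3269


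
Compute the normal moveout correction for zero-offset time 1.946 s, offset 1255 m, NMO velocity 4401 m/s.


x/Vnmo = 1255/4401 = 0.285162
(x/Vnmo)^2 = 0.081318
t0^2 = 3.786916
sqrt(3.786916 + 0.081318) = 1.966783
dt = 1.966783 - 1.946 = 0.020783

0.020783


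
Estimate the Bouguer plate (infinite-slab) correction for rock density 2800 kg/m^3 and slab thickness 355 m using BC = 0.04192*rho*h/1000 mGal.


BC = 0.04192 * rho * h / 1000
= 0.04192 * 2800 * 355 / 1000
= 41.6685 mGal

41.6685


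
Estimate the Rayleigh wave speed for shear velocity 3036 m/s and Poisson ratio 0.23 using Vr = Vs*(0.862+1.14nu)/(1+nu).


Numerator factor = 0.862 + 1.14*0.23 = 1.1242
Denominator = 1 + 0.23 = 1.23
Vr = 3036 * 1.1242 / 1.23 = 2774.85 m/s

2774.85


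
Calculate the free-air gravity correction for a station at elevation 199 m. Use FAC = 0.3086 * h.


FAC = 0.3086 * h
= 0.3086 * 199
= 61.4114 mGal

61.4114


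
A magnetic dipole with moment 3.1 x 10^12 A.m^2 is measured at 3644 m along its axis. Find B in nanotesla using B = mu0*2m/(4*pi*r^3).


m = 3.1 x 10^12 = 3100000000000 A.m^2
2m = 6200000000000 A.m^2
r^3 = 3644^3 = 48387713984
B = (4pi*10^-7) * 6200000000000 / (4*pi * 48387713984) * 1e9
= 7791149.780903 / 608057947104.55 * 1e9
= 12813.1699 nT

12813.1699


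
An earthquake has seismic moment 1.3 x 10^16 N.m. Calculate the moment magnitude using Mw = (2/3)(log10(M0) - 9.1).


log10(M0) = log10(1.3 x 10^16) = 16.1139
Mw = 2/3 * (16.1139 - 9.1)
= 2/3 * 7.0139
= 4.68

4.68


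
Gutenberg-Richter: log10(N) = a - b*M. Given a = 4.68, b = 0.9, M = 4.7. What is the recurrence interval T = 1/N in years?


log10(N) = 4.68 - 0.9*4.7 = 0.45
N = 10^0.45 = 2.818383
T = 1/N = 1/2.818383 = 0.3548 years

0.3548


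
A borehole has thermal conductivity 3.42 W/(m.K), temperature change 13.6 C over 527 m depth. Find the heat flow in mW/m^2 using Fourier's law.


q = k * dT / dz * 1000
= 3.42 * 13.6 / 527 * 1000
= 0.088258 * 1000
= 88.2581 mW/m^2

88.2581


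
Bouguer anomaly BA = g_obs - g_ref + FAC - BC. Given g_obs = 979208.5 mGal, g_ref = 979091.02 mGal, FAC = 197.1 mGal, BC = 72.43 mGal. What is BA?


BA = g_obs - g_ref + FAC - BC
= 979208.5 - 979091.02 + 197.1 - 72.43
= 242.15 mGal

242.15


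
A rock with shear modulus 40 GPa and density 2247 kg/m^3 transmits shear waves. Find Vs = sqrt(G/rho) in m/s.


Convert G to Pa: G = 40e9 Pa
Compute G/rho = 40e9 / 2247 = 17801513.1286
Vs = sqrt(17801513.1286) = 4219.18 m/s

4219.18


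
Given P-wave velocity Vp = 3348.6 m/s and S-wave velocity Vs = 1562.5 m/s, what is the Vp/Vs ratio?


Vp/Vs = 3348.6 / 1562.5
= 2.1431

2.1431


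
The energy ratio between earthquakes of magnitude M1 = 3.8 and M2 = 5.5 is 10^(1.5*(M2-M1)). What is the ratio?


M2 - M1 = 5.5 - 3.8 = 1.7
1.5 * 1.7 = 2.55
ratio = 10^2.55 = 354.81

354.81


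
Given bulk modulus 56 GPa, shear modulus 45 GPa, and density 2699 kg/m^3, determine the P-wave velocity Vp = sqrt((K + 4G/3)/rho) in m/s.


First compute the effective modulus:
K + 4G/3 = 56e9 + 4*45e9/3 = 116000000000.0 Pa
Then divide by density:
116000000000.0 / 2699 = 42978881.0671 Pa/(kg/m^3)
Take the square root:
Vp = sqrt(42978881.0671) = 6555.83 m/s

6555.83


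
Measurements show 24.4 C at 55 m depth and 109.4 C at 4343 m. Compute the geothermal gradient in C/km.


dT = 109.4 - 24.4 = 85.0 C
dz = 4343 - 55 = 4288 m
gradient = dT/dz * 1000 = 85.0/4288 * 1000 = 19.8228 C/km

19.8228


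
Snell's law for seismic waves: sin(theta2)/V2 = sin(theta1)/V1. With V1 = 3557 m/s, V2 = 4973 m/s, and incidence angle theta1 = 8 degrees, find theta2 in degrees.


sin(theta1) = sin(8 deg) = 0.139173
sin(theta2) = V2/V1 * sin(theta1) = 4973/3557 * 0.139173 = 0.194576
theta2 = arcsin(0.194576) = 11.22 degrees

11.22


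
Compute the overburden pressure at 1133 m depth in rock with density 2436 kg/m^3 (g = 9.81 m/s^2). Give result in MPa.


P = rho * g * z / 1e6
= 2436 * 9.81 * 1133 / 1e6
= 27075482.28 / 1e6
= 27.0755 MPa

27.0755


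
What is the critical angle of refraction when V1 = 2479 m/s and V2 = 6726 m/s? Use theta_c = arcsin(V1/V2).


V1/V2 = 2479/6726 = 0.36857
theta_c = arcsin(0.36857) = 21.6274 degrees

21.6274


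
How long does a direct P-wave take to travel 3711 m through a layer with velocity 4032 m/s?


t = x / V
= 3711 / 4032
= 0.9204 s

0.9204


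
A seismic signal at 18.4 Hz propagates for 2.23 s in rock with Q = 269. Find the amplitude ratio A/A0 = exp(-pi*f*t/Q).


pi*f*t/Q = pi*18.4*2.23/269 = 0.479204
A/A0 = exp(-0.479204) = 0.619276

0.619276


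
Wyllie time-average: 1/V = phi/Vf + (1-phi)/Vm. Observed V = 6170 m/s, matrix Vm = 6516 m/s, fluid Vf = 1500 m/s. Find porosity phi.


1/V - 1/Vm = 1/6170 - 1/6516 = 8.61e-06
1/Vf - 1/Vm = 1/1500 - 1/6516 = 0.0005132
phi = 8.61e-06 / 0.0005132 = 0.0168

0.0168


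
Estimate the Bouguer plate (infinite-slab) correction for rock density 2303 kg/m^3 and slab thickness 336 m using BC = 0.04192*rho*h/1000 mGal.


BC = 0.04192 * rho * h / 1000
= 0.04192 * 2303 * 336 / 1000
= 32.438 mGal

32.438


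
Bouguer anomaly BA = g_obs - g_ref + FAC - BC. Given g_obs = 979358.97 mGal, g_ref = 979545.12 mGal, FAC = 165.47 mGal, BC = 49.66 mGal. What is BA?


BA = g_obs - g_ref + FAC - BC
= 979358.97 - 979545.12 + 165.47 - 49.66
= -70.34 mGal

-70.34


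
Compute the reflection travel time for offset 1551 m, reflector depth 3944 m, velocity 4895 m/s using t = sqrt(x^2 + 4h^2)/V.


x^2 + 4h^2 = 1551^2 + 4*3944^2 = 2405601 + 62220544 = 64626145
sqrt(64626145) = 8039.0388
t = 8039.0388 / 4895 = 1.6423 s

1.6423


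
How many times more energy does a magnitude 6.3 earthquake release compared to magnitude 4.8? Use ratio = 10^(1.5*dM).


M2 - M1 = 6.3 - 4.8 = 1.5
1.5 * 1.5 = 2.25
ratio = 10^2.25 = 177.83

177.83


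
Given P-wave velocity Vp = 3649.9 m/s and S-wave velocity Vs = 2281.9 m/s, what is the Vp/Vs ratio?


Vp/Vs = 3649.9 / 2281.9
= 1.5995

1.5995


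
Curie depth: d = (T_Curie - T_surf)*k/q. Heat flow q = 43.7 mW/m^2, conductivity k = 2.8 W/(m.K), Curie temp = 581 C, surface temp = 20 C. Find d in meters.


T_Curie - T_surf = 581 - 20 = 561 C
Convert q to W/m^2: 43.7 mW/m^2 = 0.0437 W/m^2
d = 561 * 2.8 / 0.0437 = 35945.08 m

35945.08


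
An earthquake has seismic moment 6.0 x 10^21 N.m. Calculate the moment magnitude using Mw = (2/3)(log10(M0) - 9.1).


log10(M0) = log10(6.0 x 10^21) = 21.7782
Mw = 2/3 * (21.7782 - 9.1)
= 2/3 * 12.6782
= 8.45

8.45


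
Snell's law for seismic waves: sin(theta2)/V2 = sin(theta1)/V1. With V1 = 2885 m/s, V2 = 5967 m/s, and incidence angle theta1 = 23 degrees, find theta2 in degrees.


sin(theta1) = sin(23 deg) = 0.390731
sin(theta2) = V2/V1 * sin(theta1) = 5967/2885 * 0.390731 = 0.808143
theta2 = arcsin(0.808143) = 53.9149 degrees

53.9149


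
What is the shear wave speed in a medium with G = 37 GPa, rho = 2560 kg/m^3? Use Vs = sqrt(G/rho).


Convert G to Pa: G = 37e9 Pa
Compute G/rho = 37e9 / 2560 = 14453125.0
Vs = sqrt(14453125.0) = 3801.73 m/s

3801.73


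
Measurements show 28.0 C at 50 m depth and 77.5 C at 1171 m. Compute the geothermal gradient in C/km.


dT = 77.5 - 28.0 = 49.5 C
dz = 1171 - 50 = 1121 m
gradient = dT/dz * 1000 = 49.5/1121 * 1000 = 44.157 C/km

44.157


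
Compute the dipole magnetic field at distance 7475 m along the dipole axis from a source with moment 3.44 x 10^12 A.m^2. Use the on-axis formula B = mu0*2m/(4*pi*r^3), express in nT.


m = 3.44 x 10^12 = 3440000000000 A.m^2
2m = 6880000000000 A.m^2
r^3 = 7475^3 = 417670296875
B = (4pi*10^-7) * 6880000000000 / (4*pi * 417670296875) * 1e9
= 8645662.982679 / 5248599745140.67 * 1e9
= 1647.2323 nT

1647.2323


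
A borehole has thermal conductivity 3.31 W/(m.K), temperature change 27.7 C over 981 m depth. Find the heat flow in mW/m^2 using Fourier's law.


q = k * dT / dz * 1000
= 3.31 * 27.7 / 981 * 1000
= 0.093463 * 1000
= 93.4628 mW/m^2

93.4628


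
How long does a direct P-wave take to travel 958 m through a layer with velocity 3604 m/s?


t = x / V
= 958 / 3604
= 0.2658 s

0.2658


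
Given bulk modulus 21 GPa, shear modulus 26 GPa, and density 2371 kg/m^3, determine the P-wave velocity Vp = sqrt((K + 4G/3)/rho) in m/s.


First compute the effective modulus:
K + 4G/3 = 21e9 + 4*26e9/3 = 55666666666.67 Pa
Then divide by density:
55666666666.67 / 2371 = 23478138.6194 Pa/(kg/m^3)
Take the square root:
Vp = sqrt(23478138.6194) = 4845.42 m/s

4845.42


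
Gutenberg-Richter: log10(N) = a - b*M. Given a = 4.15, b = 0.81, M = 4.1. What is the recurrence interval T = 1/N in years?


log10(N) = 4.15 - 0.81*4.1 = 0.829
N = 10^0.829 = 6.74528
T = 1/N = 1/6.74528 = 0.1483 years

0.1483


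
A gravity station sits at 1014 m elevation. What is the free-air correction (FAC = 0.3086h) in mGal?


FAC = 0.3086 * h
= 0.3086 * 1014
= 312.9204 mGal

312.9204


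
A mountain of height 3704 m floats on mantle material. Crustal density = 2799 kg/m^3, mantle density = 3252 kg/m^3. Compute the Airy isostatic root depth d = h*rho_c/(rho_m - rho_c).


rho_m - rho_c = 3252 - 2799 = 453
d = 3704 * 2799 / 453
= 10367496 / 453
= 22886.3 m

22886.3


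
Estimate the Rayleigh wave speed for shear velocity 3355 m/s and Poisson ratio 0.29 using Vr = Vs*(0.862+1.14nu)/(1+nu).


Numerator factor = 0.862 + 1.14*0.29 = 1.1926
Denominator = 1 + 0.29 = 1.29
Vr = 3355 * 1.1926 / 1.29 = 3101.68 m/s

3101.68


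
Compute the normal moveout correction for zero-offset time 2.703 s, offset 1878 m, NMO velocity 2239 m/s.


x/Vnmo = 1878/2239 = 0.838767
(x/Vnmo)^2 = 0.703531
t0^2 = 7.306209
sqrt(7.306209 + 0.703531) = 2.830148
dt = 2.830148 - 2.703 = 0.127148

0.127148


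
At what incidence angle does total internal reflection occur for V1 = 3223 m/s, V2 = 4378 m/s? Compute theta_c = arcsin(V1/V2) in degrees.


V1/V2 = 3223/4378 = 0.736181
theta_c = arcsin(0.736181) = 47.4071 degrees

47.4071


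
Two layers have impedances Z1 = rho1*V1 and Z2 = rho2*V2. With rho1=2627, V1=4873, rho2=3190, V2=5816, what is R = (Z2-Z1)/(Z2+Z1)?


Z1 = 2627 * 4873 = 12801371
Z2 = 3190 * 5816 = 18553040
R = (18553040 - 12801371) / (18553040 + 12801371) = 5751669 / 31354411 = 0.1834

0.1834


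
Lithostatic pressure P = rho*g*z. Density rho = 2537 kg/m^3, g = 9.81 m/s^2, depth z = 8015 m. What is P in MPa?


P = rho * g * z / 1e6
= 2537 * 9.81 * 8015 / 1e6
= 199477079.55 / 1e6
= 199.4771 MPa

199.4771


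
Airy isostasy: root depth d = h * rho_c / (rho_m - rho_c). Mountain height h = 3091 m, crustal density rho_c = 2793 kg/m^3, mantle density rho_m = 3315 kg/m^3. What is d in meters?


rho_m - rho_c = 3315 - 2793 = 522
d = 3091 * 2793 / 522
= 8633163 / 522
= 16538.63 m

16538.63


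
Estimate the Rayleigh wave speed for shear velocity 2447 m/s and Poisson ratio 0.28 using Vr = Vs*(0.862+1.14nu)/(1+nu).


Numerator factor = 0.862 + 1.14*0.28 = 1.1812
Denominator = 1 + 0.28 = 1.28
Vr = 2447 * 1.1812 / 1.28 = 2258.12 m/s

2258.12


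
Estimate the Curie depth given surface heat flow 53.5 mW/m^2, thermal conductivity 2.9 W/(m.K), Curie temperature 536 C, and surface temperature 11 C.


T_Curie - T_surf = 536 - 11 = 525 C
Convert q to W/m^2: 53.5 mW/m^2 = 0.0535 W/m^2
d = 525 * 2.9 / 0.0535 = 28457.94 m

28457.94


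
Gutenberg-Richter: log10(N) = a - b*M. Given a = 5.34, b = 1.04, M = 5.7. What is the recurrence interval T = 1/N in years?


log10(N) = 5.34 - 1.04*5.7 = -0.588
N = 10^-0.588 = 0.258226
T = 1/N = 1/0.258226 = 3.8726 years

3.8726


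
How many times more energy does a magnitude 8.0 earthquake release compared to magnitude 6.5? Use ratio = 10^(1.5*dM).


M2 - M1 = 8.0 - 6.5 = 1.5
1.5 * 1.5 = 2.25
ratio = 10^2.25 = 177.83

177.83


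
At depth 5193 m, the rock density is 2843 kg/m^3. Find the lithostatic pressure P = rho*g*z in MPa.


P = rho * g * z / 1e6
= 2843 * 9.81 * 5193 / 1e6
= 144831887.19 / 1e6
= 144.8319 MPa

144.8319


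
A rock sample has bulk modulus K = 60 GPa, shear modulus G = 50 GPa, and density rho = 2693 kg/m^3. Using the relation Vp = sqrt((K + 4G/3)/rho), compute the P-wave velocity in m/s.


First compute the effective modulus:
K + 4G/3 = 60e9 + 4*50e9/3 = 126666666666.67 Pa
Then divide by density:
126666666666.67 / 2693 = 47035524.1985 Pa/(kg/m^3)
Take the square root:
Vp = sqrt(47035524.1985) = 6858.24 m/s

6858.24


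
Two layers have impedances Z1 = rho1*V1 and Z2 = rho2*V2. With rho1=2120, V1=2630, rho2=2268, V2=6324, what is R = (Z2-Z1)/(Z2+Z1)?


Z1 = 2120 * 2630 = 5575600
Z2 = 2268 * 6324 = 14342832
R = (14342832 - 5575600) / (14342832 + 5575600) = 8767232 / 19918432 = 0.4402

0.4402


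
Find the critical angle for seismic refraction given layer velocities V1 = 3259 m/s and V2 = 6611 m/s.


V1/V2 = 3259/6611 = 0.492966
theta_c = arcsin(0.492966) = 29.5357 degrees

29.5357


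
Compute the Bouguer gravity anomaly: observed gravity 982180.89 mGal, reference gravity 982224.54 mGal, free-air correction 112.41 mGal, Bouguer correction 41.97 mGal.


BA = g_obs - g_ref + FAC - BC
= 982180.89 - 982224.54 + 112.41 - 41.97
= 26.79 mGal

26.79


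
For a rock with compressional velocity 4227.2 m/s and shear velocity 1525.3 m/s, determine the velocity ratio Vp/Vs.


Vp/Vs = 4227.2 / 1525.3
= 2.7714

2.7714


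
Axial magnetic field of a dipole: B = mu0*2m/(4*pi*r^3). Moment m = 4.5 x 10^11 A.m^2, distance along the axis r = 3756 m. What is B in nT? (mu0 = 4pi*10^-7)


m = 4.5 x 10^11 = 450000000000 A.m^2
2m = 900000000000 A.m^2
r^3 = 3756^3 = 52987905216
B = (4pi*10^-7) * 900000000000 / (4*pi * 52987905216) * 1e9
= 1130973.355292 / 665865655022.79 * 1e9
= 1698.5008 nT

1698.5008


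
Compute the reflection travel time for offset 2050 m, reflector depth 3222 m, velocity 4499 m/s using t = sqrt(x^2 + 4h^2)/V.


x^2 + 4h^2 = 2050^2 + 4*3222^2 = 4202500 + 41525136 = 45727636
sqrt(45727636) = 6762.2212
t = 6762.2212 / 4499 = 1.503 s

1.503


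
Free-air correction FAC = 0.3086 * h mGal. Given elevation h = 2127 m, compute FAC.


FAC = 0.3086 * h
= 0.3086 * 2127
= 656.3922 mGal

656.3922


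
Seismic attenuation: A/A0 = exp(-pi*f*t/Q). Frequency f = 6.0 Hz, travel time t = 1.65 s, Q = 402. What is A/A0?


pi*f*t/Q = pi*6.0*1.65/402 = 0.077368
A/A0 = exp(-0.077368) = 0.92555

0.92555


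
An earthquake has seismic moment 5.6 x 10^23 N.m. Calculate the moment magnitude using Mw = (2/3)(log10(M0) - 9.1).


log10(M0) = log10(5.6 x 10^23) = 23.7482
Mw = 2/3 * (23.7482 - 9.1)
= 2/3 * 14.6482
= 9.77

9.77


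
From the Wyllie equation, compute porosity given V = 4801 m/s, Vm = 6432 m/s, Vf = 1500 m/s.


1/V - 1/Vm = 1/4801 - 1/6432 = 5.282e-05
1/Vf - 1/Vm = 1/1500 - 1/6432 = 0.00051119
phi = 5.282e-05 / 0.00051119 = 0.1033

0.1033


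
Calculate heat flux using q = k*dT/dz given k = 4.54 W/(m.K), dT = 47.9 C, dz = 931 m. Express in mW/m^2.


q = k * dT / dz * 1000
= 4.54 * 47.9 / 931 * 1000
= 0.233583 * 1000
= 233.5832 mW/m^2

233.5832


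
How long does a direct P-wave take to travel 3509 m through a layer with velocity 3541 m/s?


t = x / V
= 3509 / 3541
= 0.991 s

0.991


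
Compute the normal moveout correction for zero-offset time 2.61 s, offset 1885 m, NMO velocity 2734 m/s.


x/Vnmo = 1885/2734 = 0.689466
(x/Vnmo)^2 = 0.475363
t0^2 = 6.8121
sqrt(6.8121 + 0.475363) = 2.69953
dt = 2.69953 - 2.61 = 0.08953

0.08953


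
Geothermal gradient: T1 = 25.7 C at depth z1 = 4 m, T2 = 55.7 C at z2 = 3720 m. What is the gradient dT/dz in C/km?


dT = 55.7 - 25.7 = 30.0 C
dz = 3720 - 4 = 3716 m
gradient = dT/dz * 1000 = 30.0/3716 * 1000 = 8.0732 C/km

8.0732


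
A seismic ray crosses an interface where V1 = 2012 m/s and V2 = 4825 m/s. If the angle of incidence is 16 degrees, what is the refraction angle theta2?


sin(theta1) = sin(16 deg) = 0.275637
sin(theta2) = V2/V1 * sin(theta1) = 4825/2012 * 0.275637 = 0.661009
theta2 = arcsin(0.661009) = 41.3769 degrees

41.3769


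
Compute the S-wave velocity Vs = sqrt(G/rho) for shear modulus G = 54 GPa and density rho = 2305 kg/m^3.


Convert G to Pa: G = 54e9 Pa
Compute G/rho = 54e9 / 2305 = 23427331.8872
Vs = sqrt(23427331.8872) = 4840.18 m/s

4840.18


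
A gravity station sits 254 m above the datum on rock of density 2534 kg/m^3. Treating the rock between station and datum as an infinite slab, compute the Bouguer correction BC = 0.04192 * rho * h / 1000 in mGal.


BC = 0.04192 * rho * h / 1000
= 0.04192 * 2534 * 254 / 1000
= 26.9812 mGal

26.9812


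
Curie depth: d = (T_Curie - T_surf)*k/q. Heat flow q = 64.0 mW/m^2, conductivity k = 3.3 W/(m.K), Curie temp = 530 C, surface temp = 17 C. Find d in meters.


T_Curie - T_surf = 530 - 17 = 513 C
Convert q to W/m^2: 64.0 mW/m^2 = 0.064 W/m^2
d = 513 * 3.3 / 0.064 = 26451.56 m

26451.56


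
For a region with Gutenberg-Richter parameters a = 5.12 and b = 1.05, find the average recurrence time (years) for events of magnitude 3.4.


log10(N) = 5.12 - 1.05*3.4 = 1.55
N = 10^1.55 = 35.481339
T = 1/N = 1/35.481339 = 0.0282 years

0.0282


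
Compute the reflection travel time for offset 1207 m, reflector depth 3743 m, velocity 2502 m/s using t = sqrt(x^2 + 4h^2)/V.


x^2 + 4h^2 = 1207^2 + 4*3743^2 = 1456849 + 56040196 = 57497045
sqrt(57497045) = 7582.6806
t = 7582.6806 / 2502 = 3.0306 s

3.0306


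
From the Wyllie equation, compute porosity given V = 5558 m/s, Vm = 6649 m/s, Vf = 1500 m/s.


1/V - 1/Vm = 1/5558 - 1/6649 = 2.952e-05
1/Vf - 1/Vm = 1/1500 - 1/6649 = 0.00051627
phi = 2.952e-05 / 0.00051627 = 0.0572

0.0572


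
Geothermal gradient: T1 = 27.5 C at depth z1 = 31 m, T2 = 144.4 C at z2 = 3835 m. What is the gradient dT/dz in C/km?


dT = 144.4 - 27.5 = 116.9 C
dz = 3835 - 31 = 3804 m
gradient = dT/dz * 1000 = 116.9/3804 * 1000 = 30.7308 C/km

30.7308


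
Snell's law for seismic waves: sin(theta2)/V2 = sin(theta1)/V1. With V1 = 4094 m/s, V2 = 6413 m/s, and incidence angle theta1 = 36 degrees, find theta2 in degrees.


sin(theta1) = sin(36 deg) = 0.587785
sin(theta2) = V2/V1 * sin(theta1) = 6413/4094 * 0.587785 = 0.92073
theta2 = arcsin(0.92073) = 67.033 degrees

67.033


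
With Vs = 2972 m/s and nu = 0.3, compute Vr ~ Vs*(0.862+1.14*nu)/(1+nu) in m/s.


Numerator factor = 0.862 + 1.14*0.3 = 1.204
Denominator = 1 + 0.3 = 1.3
Vr = 2972 * 1.204 / 1.3 = 2752.53 m/s

2752.53


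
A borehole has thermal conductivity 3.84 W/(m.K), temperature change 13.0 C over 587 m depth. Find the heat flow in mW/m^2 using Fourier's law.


q = k * dT / dz * 1000
= 3.84 * 13.0 / 587 * 1000
= 0.085043 * 1000
= 85.0426 mW/m^2

85.0426


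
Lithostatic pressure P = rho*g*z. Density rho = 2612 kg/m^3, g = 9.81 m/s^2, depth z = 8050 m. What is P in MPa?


P = rho * g * z / 1e6
= 2612 * 9.81 * 8050 / 1e6
= 206270946.0 / 1e6
= 206.2709 MPa

206.2709


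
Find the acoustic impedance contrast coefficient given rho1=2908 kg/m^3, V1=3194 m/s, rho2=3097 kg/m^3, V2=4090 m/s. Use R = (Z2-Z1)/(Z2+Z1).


Z1 = 2908 * 3194 = 9288152
Z2 = 3097 * 4090 = 12666730
R = (12666730 - 9288152) / (12666730 + 9288152) = 3378578 / 21954882 = 0.1539

0.1539


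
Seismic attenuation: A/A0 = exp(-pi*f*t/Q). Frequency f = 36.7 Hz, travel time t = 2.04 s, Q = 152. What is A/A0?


pi*f*t/Q = pi*36.7*2.04/152 = 1.5474
A/A0 = exp(-1.5474) = 0.212801

0.212801


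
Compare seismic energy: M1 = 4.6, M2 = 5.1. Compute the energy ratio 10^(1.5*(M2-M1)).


M2 - M1 = 5.1 - 4.6 = 0.5
1.5 * 0.5 = 0.75
ratio = 10^0.75 = 5.62

5.62


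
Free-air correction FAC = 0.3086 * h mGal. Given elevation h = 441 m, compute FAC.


FAC = 0.3086 * h
= 0.3086 * 441
= 136.0926 mGal

136.0926


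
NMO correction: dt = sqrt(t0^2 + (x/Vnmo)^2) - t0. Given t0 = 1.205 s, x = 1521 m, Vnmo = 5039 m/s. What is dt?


x/Vnmo = 1521/5039 = 0.301846
(x/Vnmo)^2 = 0.091111
t0^2 = 1.452025
sqrt(1.452025 + 0.091111) = 1.24223
dt = 1.24223 - 1.205 = 0.03723

0.03723


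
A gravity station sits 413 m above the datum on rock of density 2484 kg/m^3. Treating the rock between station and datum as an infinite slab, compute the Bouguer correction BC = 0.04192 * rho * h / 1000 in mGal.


BC = 0.04192 * rho * h / 1000
= 0.04192 * 2484 * 413 / 1000
= 43.0054 mGal

43.0054


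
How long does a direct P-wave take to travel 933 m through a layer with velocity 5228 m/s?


t = x / V
= 933 / 5228
= 0.1785 s

0.1785


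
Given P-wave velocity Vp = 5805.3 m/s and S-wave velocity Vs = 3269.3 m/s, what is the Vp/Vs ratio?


Vp/Vs = 5805.3 / 3269.3
= 1.7757

1.7757


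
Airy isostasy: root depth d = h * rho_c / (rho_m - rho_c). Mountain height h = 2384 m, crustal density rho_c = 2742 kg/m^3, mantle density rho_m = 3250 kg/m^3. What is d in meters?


rho_m - rho_c = 3250 - 2742 = 508
d = 2384 * 2742 / 508
= 6536928 / 508
= 12867.97 m

12867.97


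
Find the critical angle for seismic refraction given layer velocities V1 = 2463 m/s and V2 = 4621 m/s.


V1/V2 = 2463/4621 = 0.533002
theta_c = arcsin(0.533002) = 32.2085 degrees

32.2085


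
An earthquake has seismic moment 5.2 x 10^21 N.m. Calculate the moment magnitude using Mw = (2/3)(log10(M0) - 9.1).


log10(M0) = log10(5.2 x 10^21) = 21.716
Mw = 2/3 * (21.716 - 9.1)
= 2/3 * 12.616
= 8.41

8.41


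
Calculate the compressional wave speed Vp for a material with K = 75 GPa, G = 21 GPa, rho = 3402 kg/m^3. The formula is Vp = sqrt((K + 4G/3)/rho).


First compute the effective modulus:
K + 4G/3 = 75e9 + 4*21e9/3 = 103000000000.0 Pa
Then divide by density:
103000000000.0 / 3402 = 30276308.0541 Pa/(kg/m^3)
Take the square root:
Vp = sqrt(30276308.0541) = 5502.39 m/s

5502.39


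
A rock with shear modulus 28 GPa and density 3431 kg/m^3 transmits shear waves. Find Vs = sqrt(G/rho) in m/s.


Convert G to Pa: G = 28e9 Pa
Compute G/rho = 28e9 / 3431 = 8160886.0391
Vs = sqrt(8160886.0391) = 2856.73 m/s

2856.73


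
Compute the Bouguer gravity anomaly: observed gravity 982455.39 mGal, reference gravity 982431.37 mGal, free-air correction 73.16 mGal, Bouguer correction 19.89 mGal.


BA = g_obs - g_ref + FAC - BC
= 982455.39 - 982431.37 + 73.16 - 19.89
= 77.29 mGal

77.29


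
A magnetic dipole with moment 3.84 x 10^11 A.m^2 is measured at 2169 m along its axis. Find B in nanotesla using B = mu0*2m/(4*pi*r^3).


m = 3.84 x 10^11 = 384000000000 A.m^2
2m = 768000000000 A.m^2
r^3 = 2169^3 = 10204192809
B = (4pi*10^-7) * 768000000000 / (4*pi * 10204192809) * 1e9
= 965097.263183 / 128229668658.27 * 1e9
= 7526.318 nT

7526.318
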